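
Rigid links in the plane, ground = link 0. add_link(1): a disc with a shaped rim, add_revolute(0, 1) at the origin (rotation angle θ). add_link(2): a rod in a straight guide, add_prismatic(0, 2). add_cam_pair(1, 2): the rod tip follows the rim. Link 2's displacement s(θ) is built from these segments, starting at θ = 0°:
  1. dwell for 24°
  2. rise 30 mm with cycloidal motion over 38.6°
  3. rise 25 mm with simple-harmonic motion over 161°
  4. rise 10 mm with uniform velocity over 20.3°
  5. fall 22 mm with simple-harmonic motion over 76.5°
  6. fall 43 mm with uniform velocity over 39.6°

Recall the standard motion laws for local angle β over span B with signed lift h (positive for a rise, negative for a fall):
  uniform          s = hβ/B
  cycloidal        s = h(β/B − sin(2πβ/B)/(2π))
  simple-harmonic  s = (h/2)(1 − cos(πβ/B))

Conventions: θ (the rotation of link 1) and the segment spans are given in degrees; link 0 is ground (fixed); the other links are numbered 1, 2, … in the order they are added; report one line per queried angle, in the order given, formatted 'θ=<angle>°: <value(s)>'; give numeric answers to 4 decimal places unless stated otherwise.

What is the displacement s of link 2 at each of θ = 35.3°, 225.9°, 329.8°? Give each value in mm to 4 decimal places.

segment 1 (0° to 24°, dwell): s unchanged at 0.0000
θ = 35.3° falls in segment 2 (24° to 62.6°, cycloidal, h = 30): β = 35.3 − 24 = 11.3°, B = 38.6°; Δs = 30·(0.2927 − sin(2π·0.2927)/(2π)) = 4.1789; s = 0.0000 + 4.1789 = 4.1789
segment 2 (24° to 62.6°, cycloidal, h = 30) is passed completely: s = 0.0000 + (30) = 30.0000
segment 3 (62.6° to 223.6°, simple-harmonic, h = 25) is passed completely: s = 30.0000 + (25) = 55.0000
θ = 225.9° falls in segment 4 (223.6° to 243.9°, uniform, h = 10): β = 225.9 − 223.6 = 2.3°, B = 20.3°; Δs = 10·2.3/20.3 = 1.1330; s = 55.0000 + 1.1330 = 56.1330
segment 4 (223.6° to 243.9°, uniform, h = 10) is passed completely: s = 55.0000 + (10) = 65.0000
segment 5 (243.9° to 320.4°, simple-harmonic, h = -22) is passed completely: s = 65.0000 + (-22) = 43.0000
θ = 329.8° falls in segment 6 (320.4° to 360°, uniform, h = -43): β = 329.8 − 320.4 = 9.4°, B = 39.6°; Δs = -43·9.4/39.6 = -10.2071; s = 43.0000 − 10.2071 = 32.7929

θ=35.3°: 4.1789
θ=225.9°: 56.1330
θ=329.8°: 32.7929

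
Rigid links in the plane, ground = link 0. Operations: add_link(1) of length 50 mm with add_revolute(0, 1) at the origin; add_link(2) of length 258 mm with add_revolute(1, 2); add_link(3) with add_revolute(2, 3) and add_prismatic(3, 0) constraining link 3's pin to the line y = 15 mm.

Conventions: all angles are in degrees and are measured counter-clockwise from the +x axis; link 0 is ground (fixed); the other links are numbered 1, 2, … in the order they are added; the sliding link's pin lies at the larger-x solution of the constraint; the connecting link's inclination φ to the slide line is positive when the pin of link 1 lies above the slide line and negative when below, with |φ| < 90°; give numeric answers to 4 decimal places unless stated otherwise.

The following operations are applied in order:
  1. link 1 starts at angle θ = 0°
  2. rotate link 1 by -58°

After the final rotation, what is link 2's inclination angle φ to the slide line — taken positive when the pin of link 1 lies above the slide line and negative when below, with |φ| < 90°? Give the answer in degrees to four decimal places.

geometry: r = 50 mm, L = 258 mm, e = 15 mm; θ starts at 0°
rotate link 1 by -58°: θ ← 0° -58° = -58°
h = r sin θ − e = -42.402405 − 15 = -57.402405
sin φ = h / L = -57.402405 / 258 = -0.22248994
φ = arcsin(-0.22248994) = -12.855321°

-12.8553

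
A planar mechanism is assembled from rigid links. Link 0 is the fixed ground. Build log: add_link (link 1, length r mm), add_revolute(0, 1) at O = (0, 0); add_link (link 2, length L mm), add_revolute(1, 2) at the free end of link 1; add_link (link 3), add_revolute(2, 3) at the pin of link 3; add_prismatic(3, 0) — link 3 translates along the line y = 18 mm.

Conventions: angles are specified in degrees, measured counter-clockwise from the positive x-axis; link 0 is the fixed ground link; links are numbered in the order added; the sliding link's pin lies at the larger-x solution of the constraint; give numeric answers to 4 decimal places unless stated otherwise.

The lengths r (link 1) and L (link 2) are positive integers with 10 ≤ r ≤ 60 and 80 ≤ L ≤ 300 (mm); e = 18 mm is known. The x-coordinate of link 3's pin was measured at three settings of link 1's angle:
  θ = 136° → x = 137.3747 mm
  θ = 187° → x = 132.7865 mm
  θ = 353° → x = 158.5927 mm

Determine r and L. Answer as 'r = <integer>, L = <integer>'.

constraint per measurement: (x − r cos θ)² + (r sin θ − e)² = L²
subtracting the θ₁ and θ₂ equations cancels the r² and L² terms:
r = (x₁² − x₂²) / (2[(x₁cos θ₁ + e sin θ₁) − (x₂cos θ₂ + e sin θ₂)]) = 13.0000 → r = 13
L² = (x₁ − r cos θ₁)² + (r sin θ₁ − e)² = 21609.0044 → L = 147.0000 → L = 147
check at θ₃=353°: x = 158.5927 (printed 158.5927) ✓

r = 13, L = 147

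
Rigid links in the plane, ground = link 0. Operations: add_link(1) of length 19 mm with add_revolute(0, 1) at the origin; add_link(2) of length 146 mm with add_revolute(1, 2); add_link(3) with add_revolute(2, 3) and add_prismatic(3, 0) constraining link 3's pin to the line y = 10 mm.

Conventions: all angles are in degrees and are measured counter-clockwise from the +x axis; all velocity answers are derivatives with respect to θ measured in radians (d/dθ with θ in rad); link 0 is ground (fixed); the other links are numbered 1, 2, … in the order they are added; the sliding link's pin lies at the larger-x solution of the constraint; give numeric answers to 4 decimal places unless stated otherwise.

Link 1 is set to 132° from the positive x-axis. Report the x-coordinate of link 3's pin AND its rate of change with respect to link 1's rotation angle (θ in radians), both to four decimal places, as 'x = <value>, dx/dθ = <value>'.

geometry: r = 19 mm, L = 146 mm, e = 10 mm
crank pin P = (r cos θ, r sin θ) = (-12.713482, 14.119752)
h = r sin θ − e = 14.119752 − 10 = 4.119752
x = r cos θ + √(L² − h²) = -12.713482 + 145.941864 = 133.228382
dx/dθ = −r sin θ − h·r cos θ/√(L² − h²) (θ in radians; h = 4.119752) = -13.760866

x = 133.2284, dx/dθ = -13.7609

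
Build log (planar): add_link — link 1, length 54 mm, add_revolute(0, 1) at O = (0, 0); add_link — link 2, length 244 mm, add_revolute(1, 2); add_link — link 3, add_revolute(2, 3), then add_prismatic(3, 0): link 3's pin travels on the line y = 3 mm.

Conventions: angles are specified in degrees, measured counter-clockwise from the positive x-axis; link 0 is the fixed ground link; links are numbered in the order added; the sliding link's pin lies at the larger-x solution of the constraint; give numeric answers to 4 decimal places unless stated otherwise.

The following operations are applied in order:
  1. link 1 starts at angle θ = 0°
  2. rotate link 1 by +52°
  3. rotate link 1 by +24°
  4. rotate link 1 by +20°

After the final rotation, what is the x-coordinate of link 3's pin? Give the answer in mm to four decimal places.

geometry: r = 54 mm, L = 244 mm, e = 3 mm; θ starts at 0°
rotate link 1 by +52°: θ ← 0° +52° = 52°
rotate link 1 by +24°: θ ← 52° +24° = 76°
rotate link 1 by +20°: θ ← 76° +20° = 96°
crank pin P = (r cos θ, r sin θ) = (-5.644537, 53.704182)
h = r sin θ − e = 53.704182 − 3 = 50.704182
x = r cos θ + √(L² − h²) = -5.644537 + 238.673597 = 233.029060

233.0291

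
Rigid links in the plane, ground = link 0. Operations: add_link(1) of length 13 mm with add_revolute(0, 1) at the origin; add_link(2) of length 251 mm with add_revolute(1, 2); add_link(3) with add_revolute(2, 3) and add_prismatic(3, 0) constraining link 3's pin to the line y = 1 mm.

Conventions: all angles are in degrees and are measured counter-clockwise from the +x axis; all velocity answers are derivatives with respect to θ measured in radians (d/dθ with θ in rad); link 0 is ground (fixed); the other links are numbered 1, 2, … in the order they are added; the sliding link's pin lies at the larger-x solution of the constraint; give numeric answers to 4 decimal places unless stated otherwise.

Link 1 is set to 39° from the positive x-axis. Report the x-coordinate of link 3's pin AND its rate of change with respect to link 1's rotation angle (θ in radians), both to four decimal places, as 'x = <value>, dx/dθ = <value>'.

geometry: r = 13 mm, L = 251 mm, e = 1 mm
crank pin P = (r cos θ, r sin θ) = (10.102897, 8.181165)
h = r sin θ − e = 8.181165 − 1 = 7.181165
x = r cos θ + √(L² − h²) = 10.102897 + 250.897252 = 261.000149
dx/dθ = −r sin θ − h·r cos θ/√(L² − h²) (θ in radians; h = 7.181165) = -8.470330

x = 261.0001, dx/dθ = -8.4703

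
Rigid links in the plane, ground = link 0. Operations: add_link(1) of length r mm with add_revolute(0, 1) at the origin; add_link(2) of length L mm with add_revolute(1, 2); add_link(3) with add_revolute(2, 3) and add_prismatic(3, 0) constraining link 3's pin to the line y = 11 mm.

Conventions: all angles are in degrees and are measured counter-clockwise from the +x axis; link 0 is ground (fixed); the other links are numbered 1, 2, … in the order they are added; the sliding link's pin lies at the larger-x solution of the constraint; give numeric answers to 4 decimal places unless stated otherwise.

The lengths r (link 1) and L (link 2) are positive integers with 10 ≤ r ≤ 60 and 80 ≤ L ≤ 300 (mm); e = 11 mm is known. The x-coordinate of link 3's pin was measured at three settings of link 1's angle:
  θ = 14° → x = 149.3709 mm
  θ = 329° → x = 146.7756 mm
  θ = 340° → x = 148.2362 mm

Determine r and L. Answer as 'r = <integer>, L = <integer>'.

constraint per measurement: (x − r cos θ)² + (r sin θ − e)² = L²
subtracting the θ₁ and θ₂ equations cancels the r² and L² terms:
r = (x₁² − x₂²) / (2[(x₁cos θ₁ + e sin θ₁) − (x₂cos θ₂ + e sin θ₂)]) = 14.0002 → r = 14
L² = (x₁ − r cos θ₁)² + (r sin θ₁ − e)² = 18496.0033 → L = 136.0000 → L = 136
check at θ₃=340°: x = 148.2362 (printed 148.2362) ✓

r = 14, L = 136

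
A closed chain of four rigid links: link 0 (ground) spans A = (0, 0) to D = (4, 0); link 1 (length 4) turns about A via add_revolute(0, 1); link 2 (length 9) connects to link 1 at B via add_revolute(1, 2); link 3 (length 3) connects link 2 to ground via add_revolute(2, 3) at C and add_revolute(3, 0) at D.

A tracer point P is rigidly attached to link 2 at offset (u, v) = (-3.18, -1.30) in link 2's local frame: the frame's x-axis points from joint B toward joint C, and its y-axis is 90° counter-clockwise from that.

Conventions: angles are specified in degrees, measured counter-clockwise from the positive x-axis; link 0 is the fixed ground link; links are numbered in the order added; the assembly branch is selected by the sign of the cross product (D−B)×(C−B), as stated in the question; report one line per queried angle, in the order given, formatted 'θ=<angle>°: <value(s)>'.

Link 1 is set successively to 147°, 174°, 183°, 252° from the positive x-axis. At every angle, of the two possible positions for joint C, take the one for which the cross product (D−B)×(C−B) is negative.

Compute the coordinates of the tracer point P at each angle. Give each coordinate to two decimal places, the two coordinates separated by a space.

A=(0,0), D=(4.00,0)
θ=147°: B = A + 4.00·(cos147°, sin147°) = (-3.3547, 2.1786)
θ=147°: |BD| = 7.6706
θ=147°: circle(B,9.00) ∩ circle(D,3.00): a=8.5285, h=2.8747
θ=147°:   candidates: C₊=(5.6391,2.5126) cross=22.050; C₋=(4.0062,-3.0000) cross=-22.050
θ=147°:   branch - wants cross < 0 → take C=(4.0062,-3.0000) (cross=-22.050)
θ=147°: ex = (C−B)/|BC| = (0.8179,-0.5754); ey = (0.5754,0.8179)
θ=147°: P = B + -3.18·ex + -1.30·ey = (-6.7035,2.9451)
θ=174°: B = A + 4.00·(cos174°, sin174°) = (-3.9781, 0.4181)
θ=174°: |BD| = 7.9890
θ=174°: circle(B,9.00) ∩ circle(D,3.00): a=8.5007, h=2.9560
θ=174°:   candidates: C₊=(4.6657,2.9252) cross=23.616; C₋=(4.3562,-2.9788) cross=-23.616
θ=174°:   branch - wants cross < 0 → take C=(4.3562,-2.9788) (cross=-23.616)
θ=174°: ex = (C−B)/|BC| = (0.9260,-0.3774); ey = (0.3774,0.9260)
θ=174°: P = B + -3.18·ex + -1.30·ey = (-7.4135,0.4145)
θ=183°: B = A + 4.00·(cos183°, sin183°) = (-3.9945, -0.2093)
θ=183°: |BD| = 7.9973
θ=183°: circle(B,9.00) ∩ circle(D,3.00): a=8.5002, h=2.9575
θ=183°:   candidates: C₊=(4.4253,2.9697) cross=23.652; C₋=(4.5802,-2.9434) cross=-23.652
θ=183°:   branch - wants cross < 0 → take C=(4.5802,-2.9434) (cross=-23.652)
θ=183°: ex = (C−B)/|BC| = (0.9527,-0.3038); ey = (0.3038,0.9527)
θ=183°: P = B + -3.18·ex + -1.30·ey = (-7.4192,-0.4819)
θ=252°: B = A + 4.00·(cos252°, sin252°) = (-1.2361, -3.8042)
θ=252°: |BD| = 6.4721
θ=252°: circle(B,9.00) ∩ circle(D,3.00): a=8.7984, h=1.8944
θ=252°:   candidates: C₊=(4.7685,2.8999) cross=12.261; C₋=(6.9954,-0.1652) cross=-12.261
θ=252°:   branch - wants cross < 0 → take C=(6.9954,-0.1652) (cross=-12.261)
θ=252°: ex = (C−B)/|BC| = (0.9146,0.4043); ey = (-0.4043,0.9146)
θ=252°: P = B + -3.18·ex + -1.30·ey = (-3.6189,-6.2790)

θ=147°: -6.70 2.95
θ=174°: -7.41 0.41
θ=183°: -7.42 -0.48
θ=252°: -3.62 -6.28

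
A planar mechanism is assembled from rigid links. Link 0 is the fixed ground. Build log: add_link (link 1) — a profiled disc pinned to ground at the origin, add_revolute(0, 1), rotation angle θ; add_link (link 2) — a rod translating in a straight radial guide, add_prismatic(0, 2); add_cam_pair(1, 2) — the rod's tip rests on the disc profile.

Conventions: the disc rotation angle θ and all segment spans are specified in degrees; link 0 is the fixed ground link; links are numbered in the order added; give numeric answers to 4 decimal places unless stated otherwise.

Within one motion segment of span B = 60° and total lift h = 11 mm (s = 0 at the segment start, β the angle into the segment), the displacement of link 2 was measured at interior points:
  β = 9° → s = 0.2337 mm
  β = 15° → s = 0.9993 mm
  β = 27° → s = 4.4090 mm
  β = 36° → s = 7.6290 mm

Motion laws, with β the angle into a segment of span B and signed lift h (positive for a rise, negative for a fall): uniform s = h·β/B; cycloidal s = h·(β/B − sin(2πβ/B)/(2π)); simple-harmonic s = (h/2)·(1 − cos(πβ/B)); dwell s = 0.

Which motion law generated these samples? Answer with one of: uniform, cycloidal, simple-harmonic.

candidates at β/B = r: uniform s = h·r (linear in β); cycloidal s = h·(r − sin(2πr)/(2π)); simple-harmonic s = (h/2)(1 − cos(πr))
β=9°: printed 0.2337 | uniform 1.6500, cycloidal 0.2337, simple-harmonic 0.5995
β=15°: printed 0.9993 | uniform 2.7500, cycloidal 0.9993, simple-harmonic 1.6109
β=27°: printed 4.4090 | uniform 4.9500, cycloidal 4.4090, simple-harmonic 4.6396
β=36°: printed 7.6290 | uniform 6.6000, cycloidal 7.6290, simple-harmonic 7.1996
only one law matches every sample → cycloidal

cycloidal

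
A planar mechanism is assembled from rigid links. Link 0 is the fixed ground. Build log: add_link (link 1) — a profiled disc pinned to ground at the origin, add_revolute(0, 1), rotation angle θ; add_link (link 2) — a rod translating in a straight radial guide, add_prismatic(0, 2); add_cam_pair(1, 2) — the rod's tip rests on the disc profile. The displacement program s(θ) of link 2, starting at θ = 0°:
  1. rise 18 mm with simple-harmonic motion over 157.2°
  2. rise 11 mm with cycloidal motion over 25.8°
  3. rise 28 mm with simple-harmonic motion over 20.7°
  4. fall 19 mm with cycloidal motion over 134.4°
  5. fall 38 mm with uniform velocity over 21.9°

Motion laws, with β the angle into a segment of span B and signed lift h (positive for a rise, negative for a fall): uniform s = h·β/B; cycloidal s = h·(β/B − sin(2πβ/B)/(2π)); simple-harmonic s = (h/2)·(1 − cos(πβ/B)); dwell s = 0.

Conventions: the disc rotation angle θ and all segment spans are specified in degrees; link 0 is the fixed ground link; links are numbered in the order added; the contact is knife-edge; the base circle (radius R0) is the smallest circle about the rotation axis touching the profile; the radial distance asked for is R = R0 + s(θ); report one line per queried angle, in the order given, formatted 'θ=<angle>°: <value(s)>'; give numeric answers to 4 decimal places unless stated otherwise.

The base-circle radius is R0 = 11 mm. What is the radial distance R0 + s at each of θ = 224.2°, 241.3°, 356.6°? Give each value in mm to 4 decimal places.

seg 1 [0°–157.2°] simple-harmonic, h=18: full span → s += 18 → s = 18.0000
seg 2 [157.2°–183°] cycloidal, h=11: full span → s += 11 → s = 29.0000
seg 3 [183°–203.7°] simple-harmonic, h=28: full span → s += 28 → s = 57.0000
seg 4 [203.7°–338.1°] cycloidal, h=-19: θ=224.2° here. β=20.5, B=134.4. -19·(0.1525 − sin(2π·0.1525)/(2π)) = -0.4237 → s = 56.5763
seg 4 [203.7°–338.1°] cycloidal, h=-19: θ=241.3° here. β=37.6, B=134.4. -19·(0.2798 − sin(2π·0.2798)/(2π)) = -2.3443 → s = 54.6557
seg 4 [203.7°–338.1°] cycloidal, h=-19: full span → s += -19 → s = 38.0000
seg 5 [338.1°–360°] uniform, h=-38: θ=356.6° here. β=18.5, B=21.9. -38·18.5/21.9 = -32.1005 → s = 5.8995
θ=224.2°: R = R0 + s = 11 + 56.5763 = 67.5763
θ=241.3°: R = R0 + s = 11 + 54.6557 = 65.6557
θ=356.6°: R = R0 + s = 11 + 5.8995 = 16.8995

θ=224.2°: 67.5763
θ=241.3°: 65.6557
θ=356.6°: 16.8995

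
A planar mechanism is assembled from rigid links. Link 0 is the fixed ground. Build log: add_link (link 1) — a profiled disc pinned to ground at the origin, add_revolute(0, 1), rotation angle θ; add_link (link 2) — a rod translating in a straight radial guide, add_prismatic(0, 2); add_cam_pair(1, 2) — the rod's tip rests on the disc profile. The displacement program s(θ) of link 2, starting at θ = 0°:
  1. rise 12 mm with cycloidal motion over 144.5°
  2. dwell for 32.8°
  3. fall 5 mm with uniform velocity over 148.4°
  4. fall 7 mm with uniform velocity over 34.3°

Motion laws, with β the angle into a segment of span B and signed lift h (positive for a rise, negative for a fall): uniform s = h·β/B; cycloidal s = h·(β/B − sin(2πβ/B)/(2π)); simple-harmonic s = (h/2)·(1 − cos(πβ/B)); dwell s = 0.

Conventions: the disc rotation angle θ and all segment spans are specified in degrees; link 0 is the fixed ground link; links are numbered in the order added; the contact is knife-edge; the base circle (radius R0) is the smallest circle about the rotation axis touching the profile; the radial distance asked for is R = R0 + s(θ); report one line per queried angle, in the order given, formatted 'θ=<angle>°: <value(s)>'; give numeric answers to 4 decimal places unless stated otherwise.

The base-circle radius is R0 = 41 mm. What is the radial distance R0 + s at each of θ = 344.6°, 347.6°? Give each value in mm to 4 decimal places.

seg 1 [0°–144.5°] cycloidal, h=12: full span → s += 12 → s = 12.0000
seg 2 [144.5°–177.3°] dwell: s stays 12.0000
seg 3 [177.3°–325.7°] uniform, h=-5: full span → s += -5 → s = 7.0000
seg 4 [325.7°–360°] uniform, h=-7: θ=344.6° here. β=18.9, B=34.3. -7·18.9/34.3 = -3.8571 → s = 3.1429
seg 4 [325.7°–360°] uniform, h=-7: θ=347.6° here. β=21.9, B=34.3. -7·21.9/34.3 = -4.4694 → s = 2.5306
θ=344.6°: R = R0 + s = 41 + 3.1429 = 44.1429
θ=347.6°: R = R0 + s = 41 + 2.5306 = 43.5306

θ=344.6°: 44.1429
θ=347.6°: 43.5306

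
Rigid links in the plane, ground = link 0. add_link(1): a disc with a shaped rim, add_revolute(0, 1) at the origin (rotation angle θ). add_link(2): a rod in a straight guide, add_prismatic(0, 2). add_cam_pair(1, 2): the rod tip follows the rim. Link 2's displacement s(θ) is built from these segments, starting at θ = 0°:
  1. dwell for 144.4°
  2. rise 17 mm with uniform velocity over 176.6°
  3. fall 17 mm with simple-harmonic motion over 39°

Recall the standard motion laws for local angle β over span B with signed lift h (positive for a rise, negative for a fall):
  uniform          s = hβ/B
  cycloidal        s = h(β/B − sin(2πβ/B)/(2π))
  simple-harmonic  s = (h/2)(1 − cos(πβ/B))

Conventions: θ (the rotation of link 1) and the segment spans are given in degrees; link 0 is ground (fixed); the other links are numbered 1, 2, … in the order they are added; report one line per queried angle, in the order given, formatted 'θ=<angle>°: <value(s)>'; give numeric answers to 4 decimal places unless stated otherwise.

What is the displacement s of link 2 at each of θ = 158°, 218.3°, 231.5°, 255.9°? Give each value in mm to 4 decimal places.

segment 1 (0° to 144.4°, dwell): s unchanged at 0.0000
θ = 158° falls in segment 2 (144.4° to 321°, uniform, h = 17): β = 158 − 144.4 = 13.6°, B = 176.6°; Δs = 17·13.6/176.6 = 1.3092; s = 0.0000 + 1.3092 = 1.3092
θ = 218.3° falls in segment 2 (144.4° to 321°, uniform, h = 17): β = 218.3 − 144.4 = 73.9°, B = 176.6°; Δs = 17·73.9/176.6 = 7.1138; s = 0.0000 + 7.1138 = 7.1138
θ = 231.5° falls in segment 2 (144.4° to 321°, uniform, h = 17): β = 231.5 − 144.4 = 87.1°, B = 176.6°; Δs = 17·87.1/176.6 = 8.3845; s = 0.0000 + 8.3845 = 8.3845
θ = 255.9° falls in segment 2 (144.4° to 321°, uniform, h = 17): β = 255.9 − 144.4 = 111.5°, B = 176.6°; Δs = 17·111.5/176.6 = 10.7333; s = 0.0000 + 10.7333 = 10.7333

θ=158°: 1.3092
θ=218.3°: 7.1138
θ=231.5°: 8.3845
θ=255.9°: 10.7333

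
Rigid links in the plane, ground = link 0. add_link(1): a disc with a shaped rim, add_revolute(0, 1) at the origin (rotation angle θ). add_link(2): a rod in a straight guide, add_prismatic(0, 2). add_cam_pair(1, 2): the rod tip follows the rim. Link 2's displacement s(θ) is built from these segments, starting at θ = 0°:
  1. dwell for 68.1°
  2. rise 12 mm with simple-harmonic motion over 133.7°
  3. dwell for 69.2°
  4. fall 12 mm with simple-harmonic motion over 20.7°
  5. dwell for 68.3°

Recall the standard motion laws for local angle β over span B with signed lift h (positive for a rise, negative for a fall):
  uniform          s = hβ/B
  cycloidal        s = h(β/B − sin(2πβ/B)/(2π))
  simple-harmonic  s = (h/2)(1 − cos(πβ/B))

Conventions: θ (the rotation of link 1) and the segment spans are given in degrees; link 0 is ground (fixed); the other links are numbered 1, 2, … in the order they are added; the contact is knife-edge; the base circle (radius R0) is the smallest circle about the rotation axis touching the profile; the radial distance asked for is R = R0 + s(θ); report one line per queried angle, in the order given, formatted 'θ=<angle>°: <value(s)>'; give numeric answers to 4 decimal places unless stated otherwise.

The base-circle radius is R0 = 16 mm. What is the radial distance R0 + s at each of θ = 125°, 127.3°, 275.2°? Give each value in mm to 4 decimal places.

segment 1 (0° to 68.1°, dwell): s unchanged at 0.0000
θ = 125° falls in segment 2 (68.1° to 201.8°, simple-harmonic, h = 12): β = 125 − 68.1 = 56.9°, B = 133.7°; Δs = 12/2·(1 − cos(π·0.4256)) = 4.6100; s = 0.0000 + 4.6100 = 4.6100
θ = 127.3° falls in segment 2 (68.1° to 201.8°, simple-harmonic, h = 12): β = 127.3 − 68.1 = 59.2°, B = 133.7°; Δs = 12/2·(1 − cos(π·0.4428)) = 4.9273; s = 0.0000 + 4.9273 = 4.9273
segment 2 (68.1° to 201.8°, simple-harmonic, h = 12) is passed completely: s = 0.0000 + (12) = 12.0000
segment 3 (201.8° to 271°, dwell): s unchanged at 12.0000
θ = 275.2° falls in segment 4 (271° to 291.7°, simple-harmonic, h = -12): β = 275.2 − 271 = 4.2°, B = 20.7°; Δs = -12/2·(1 − cos(π·0.2029)) = -1.1782; s = 12.0000 − 1.1782 = 10.8218
θ=125°: R = R0 + s = 16 + 4.6100 = 20.6100
θ=127.3°: R = R0 + s = 16 + 4.9273 = 20.9273
θ=275.2°: R = R0 + s = 16 + 10.8218 = 26.8218

θ=125°: 20.6100
θ=127.3°: 20.9273
θ=275.2°: 26.8218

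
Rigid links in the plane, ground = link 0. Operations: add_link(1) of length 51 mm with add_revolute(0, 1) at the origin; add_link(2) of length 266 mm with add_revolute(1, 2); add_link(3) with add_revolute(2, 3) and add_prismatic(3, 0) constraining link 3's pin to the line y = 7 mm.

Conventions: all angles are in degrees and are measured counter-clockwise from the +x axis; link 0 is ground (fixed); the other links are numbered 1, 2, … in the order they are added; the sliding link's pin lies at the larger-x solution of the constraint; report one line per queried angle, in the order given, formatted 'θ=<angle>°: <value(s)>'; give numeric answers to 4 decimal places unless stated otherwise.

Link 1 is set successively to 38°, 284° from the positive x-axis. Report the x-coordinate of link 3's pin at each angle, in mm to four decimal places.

geometry: r = 51 mm, L = 266 mm, e = 7 mm
θ=38°: crank pin P = (r cos θ, r sin θ) = (40.188548, 31.398735)
θ=38°: h = r sin θ − e = 31.398735 − 7 = 24.398735
θ=38°: x = r cos θ + √(L² − h²) = 40.188548 + 264.878655 = 305.067203
θ=284°: crank pin P = (r cos θ, r sin θ) = (12.338017, -49.485082)
θ=284°: h = r sin θ − e = -49.485082 − 7 = -56.485082
θ=284°: x = r cos θ + √(L² − h²) = 12.338017 + 259.933521 = 272.271538

θ=38°: 305.0672
θ=284°: 272.2715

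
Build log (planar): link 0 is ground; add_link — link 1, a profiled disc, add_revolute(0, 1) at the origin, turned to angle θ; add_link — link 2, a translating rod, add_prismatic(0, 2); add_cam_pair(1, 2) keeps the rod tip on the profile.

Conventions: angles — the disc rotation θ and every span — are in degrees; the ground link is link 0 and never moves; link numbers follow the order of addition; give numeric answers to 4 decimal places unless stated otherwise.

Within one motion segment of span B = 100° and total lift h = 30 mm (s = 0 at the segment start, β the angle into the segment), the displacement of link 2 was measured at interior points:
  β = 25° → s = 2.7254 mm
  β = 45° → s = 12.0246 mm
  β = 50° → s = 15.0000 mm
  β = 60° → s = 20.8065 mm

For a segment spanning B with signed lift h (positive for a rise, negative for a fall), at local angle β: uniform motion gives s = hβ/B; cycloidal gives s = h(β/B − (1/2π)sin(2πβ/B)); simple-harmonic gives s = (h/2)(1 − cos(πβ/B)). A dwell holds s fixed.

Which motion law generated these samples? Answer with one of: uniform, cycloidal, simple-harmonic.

candidates at β/B = r: uniform s = h·r (linear in β); cycloidal s = h·(r − sin(2πr)/(2π)); simple-harmonic s = (h/2)(1 − cos(πr))
β=25°: printed 2.7254 | uniform 7.5000, cycloidal 2.7254, simple-harmonic 4.3934
β=45°: printed 12.0246 | uniform 13.5000, cycloidal 12.0246, simple-harmonic 12.6535
β=50°: printed 15.0000 | uniform 15.0000, cycloidal 15.0000, simple-harmonic 15.0000
β=60°: printed 20.8065 | uniform 18.0000, cycloidal 20.8065, simple-harmonic 19.6353
only one law matches every sample → cycloidal

cycloidal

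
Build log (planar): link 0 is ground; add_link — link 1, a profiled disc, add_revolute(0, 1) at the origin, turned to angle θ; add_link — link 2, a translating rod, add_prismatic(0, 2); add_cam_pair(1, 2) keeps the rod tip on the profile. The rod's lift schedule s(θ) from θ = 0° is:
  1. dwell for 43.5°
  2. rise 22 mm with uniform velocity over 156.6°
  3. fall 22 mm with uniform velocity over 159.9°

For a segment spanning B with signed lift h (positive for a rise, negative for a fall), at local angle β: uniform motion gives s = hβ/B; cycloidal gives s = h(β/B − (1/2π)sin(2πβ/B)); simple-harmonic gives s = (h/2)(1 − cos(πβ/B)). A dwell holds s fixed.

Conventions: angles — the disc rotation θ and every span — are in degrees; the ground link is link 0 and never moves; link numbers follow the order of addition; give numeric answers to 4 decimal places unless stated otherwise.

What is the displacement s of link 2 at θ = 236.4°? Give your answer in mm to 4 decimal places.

seg 1 [0°–43.5°] dwell: s stays 0.0000
seg 2 [43.5°–200.1°] uniform, h=22: full span → s += 22 → s = 22.0000
seg 3 [200.1°–360°] uniform, h=-22: θ=236.4° here. β=36.3, B=159.9. -22·36.3/159.9 = -4.9944 → s = 17.0056

17.0056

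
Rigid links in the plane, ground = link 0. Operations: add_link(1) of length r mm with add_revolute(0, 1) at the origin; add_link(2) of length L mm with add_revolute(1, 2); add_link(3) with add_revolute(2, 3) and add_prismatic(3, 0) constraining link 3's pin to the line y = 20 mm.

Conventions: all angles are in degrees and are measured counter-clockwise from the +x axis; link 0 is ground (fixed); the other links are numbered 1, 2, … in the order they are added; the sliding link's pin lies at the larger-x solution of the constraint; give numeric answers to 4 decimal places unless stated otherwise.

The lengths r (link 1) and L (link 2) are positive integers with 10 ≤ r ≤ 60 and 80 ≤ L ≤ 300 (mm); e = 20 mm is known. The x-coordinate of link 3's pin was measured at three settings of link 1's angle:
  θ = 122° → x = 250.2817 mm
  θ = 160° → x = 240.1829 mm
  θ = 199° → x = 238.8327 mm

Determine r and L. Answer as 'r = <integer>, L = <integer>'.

constraint per measurement: (x − r cos θ)² + (r sin θ − e)² = L²
subtracting the θ₁ and θ₂ equations cancels the r² and L² terms:
r = (x₁² − x₂²) / (2[(x₁cos θ₁ + e sin θ₁) − (x₂cos θ₂ + e sin θ₂)]) = 24.0000 → r = 24
L² = (x₁ − r cos θ₁)² + (r sin θ₁ − e)² = 69168.9997 → L = 263.0000 → L = 263
check at θ₃=199°: x = 238.8327 (printed 238.8327) ✓

r = 24, L = 263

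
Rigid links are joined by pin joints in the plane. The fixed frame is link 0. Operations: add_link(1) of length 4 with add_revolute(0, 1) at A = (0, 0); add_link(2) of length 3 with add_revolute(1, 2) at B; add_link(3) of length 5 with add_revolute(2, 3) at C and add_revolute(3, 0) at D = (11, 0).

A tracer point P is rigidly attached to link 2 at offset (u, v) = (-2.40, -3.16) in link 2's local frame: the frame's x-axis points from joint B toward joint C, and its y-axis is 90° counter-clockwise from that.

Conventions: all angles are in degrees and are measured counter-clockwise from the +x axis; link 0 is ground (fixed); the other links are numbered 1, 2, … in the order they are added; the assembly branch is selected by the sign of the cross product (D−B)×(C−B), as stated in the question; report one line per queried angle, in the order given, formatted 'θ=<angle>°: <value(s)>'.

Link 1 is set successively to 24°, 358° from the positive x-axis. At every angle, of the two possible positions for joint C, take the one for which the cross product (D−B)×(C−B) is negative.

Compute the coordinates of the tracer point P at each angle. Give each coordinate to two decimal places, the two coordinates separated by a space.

A=(0,0), D=(11.00,0)
θ=24°: B = A + 4.00·(cos24°, sin24°) = (3.6542, 1.6269)
θ=24°: |BD| = 7.5238
θ=24°: circle(B,3.00) ∩ circle(D,5.00): a=2.6986, h=1.3105
θ=24°:   candidates: C₊=(6.5723,2.3229) cross=9.860; C₋=(6.0056,-0.2361) cross=-9.860
θ=24°:   branch - wants cross < 0 → take C=(6.0056,-0.2361) (cross=-9.860)
θ=24°: ex = (C−B)/|BC| = (0.7838,-0.6210); ey = (0.6210,0.7838)
θ=24°: P = B + -2.40·ex + -3.16·ey = (-0.1893,0.6406)
θ=358°: B = A + 4.00·(cos358°, sin358°) = (3.9976, -0.1396)
θ=358°: |BD| = 7.0038
θ=358°: circle(B,3.00) ∩ circle(D,5.00): a=2.3597, h=1.8525
θ=358°:   candidates: C₊=(6.3199,1.7596) cross=12.975; C₋=(6.3937,-1.9447) cross=-12.975
θ=358°:   branch - wants cross < 0 → take C=(6.3937,-1.9447) (cross=-12.975)
θ=358°: ex = (C−B)/|BC| = (0.7987,-0.6017); ey = (0.6017,0.7987)
θ=358°: P = B + -2.40·ex + -3.16·ey = (0.1792,-1.2194)

θ=24°: -0.19 0.64
θ=358°: 0.18 -1.22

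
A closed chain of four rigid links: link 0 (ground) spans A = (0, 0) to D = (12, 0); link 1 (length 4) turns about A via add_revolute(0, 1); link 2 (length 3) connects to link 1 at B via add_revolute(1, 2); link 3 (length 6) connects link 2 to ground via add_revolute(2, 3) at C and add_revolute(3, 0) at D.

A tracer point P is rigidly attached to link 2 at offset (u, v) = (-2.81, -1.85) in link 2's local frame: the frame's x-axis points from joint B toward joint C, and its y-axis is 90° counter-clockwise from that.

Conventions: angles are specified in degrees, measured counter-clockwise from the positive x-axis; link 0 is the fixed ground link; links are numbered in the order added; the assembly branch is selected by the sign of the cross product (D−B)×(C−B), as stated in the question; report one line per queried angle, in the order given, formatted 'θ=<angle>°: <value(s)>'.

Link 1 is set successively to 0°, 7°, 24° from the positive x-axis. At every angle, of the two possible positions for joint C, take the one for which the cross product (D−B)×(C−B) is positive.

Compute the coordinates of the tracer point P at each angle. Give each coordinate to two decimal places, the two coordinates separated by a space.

A=(0,0), D=(12.00,0)
θ=0°: B = A + 4.00·(cos0°, sin0°) = (4.0000, 0.0000)
θ=0°: |BD| = 8.0000
θ=0°: circle(B,3.00) ∩ circle(D,6.00): a=2.3125, h=1.9111
θ=0°:   candidates: C₊=(6.3125,1.9111) cross=15.289; C₋=(6.3125,-1.9111) cross=-15.289
θ=0°:   branch + wants cross > 0 → take C=(6.3125,1.9111) (cross=15.289)
θ=0°: ex = (C−B)/|BC| = (0.7708,0.6370); ey = (-0.6370,0.7708)
θ=0°: P = B + -2.81·ex + -1.85·ey = (3.0125,-3.2161)
θ=7°: B = A + 4.00·(cos7°, sin7°) = (3.9702, 0.4875)
θ=7°: |BD| = 8.0446
θ=7°: circle(B,3.00) ∩ circle(D,6.00): a=2.3442, h=1.8721
θ=7°:   candidates: C₊=(6.4235,2.2141) cross=15.061; C₋=(6.1966,-1.5233) cross=-15.061
θ=7°:   branch + wants cross > 0 → take C=(6.4235,2.2141) (cross=15.061)
θ=7°: ex = (C−B)/|BC| = (0.8178,0.5756); ey = (-0.5756,0.8178)
θ=7°: P = B + -2.81·ex + -1.85·ey = (2.7370,-2.6427)
θ=24°: B = A + 4.00·(cos24°, sin24°) = (3.6542, 1.6269)
θ=24°: |BD| = 8.5029
θ=24°: circle(B,3.00) ∩ circle(D,6.00): a=2.6638, h=1.3800
θ=24°:   candidates: C₊=(6.5328,2.4717) cross=11.734; C₋=(6.0047,-0.2372) cross=-11.734
θ=24°:   branch + wants cross > 0 → take C=(6.5328,2.4717) (cross=11.734)
θ=24°: ex = (C−B)/|BC| = (0.9595,0.2816); ey = (-0.2816,0.9595)
θ=24°: P = B + -2.81·ex + -1.85·ey = (1.4789,-0.9395)

θ=0°: 3.01 -3.22
θ=7°: 2.74 -2.64
θ=24°: 1.48 -0.94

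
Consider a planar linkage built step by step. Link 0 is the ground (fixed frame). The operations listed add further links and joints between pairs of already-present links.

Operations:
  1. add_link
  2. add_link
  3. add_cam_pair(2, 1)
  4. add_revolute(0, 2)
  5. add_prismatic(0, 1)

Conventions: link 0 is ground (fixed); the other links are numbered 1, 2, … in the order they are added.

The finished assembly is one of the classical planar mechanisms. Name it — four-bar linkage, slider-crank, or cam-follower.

links: 3 (incl. ground); joints: 1 revolute, 1 prismatic, 1 higher (cam) pair, forming one closed loop
3 links, revolute + prismatic + higher pair in one loop → cam-follower

cam-follower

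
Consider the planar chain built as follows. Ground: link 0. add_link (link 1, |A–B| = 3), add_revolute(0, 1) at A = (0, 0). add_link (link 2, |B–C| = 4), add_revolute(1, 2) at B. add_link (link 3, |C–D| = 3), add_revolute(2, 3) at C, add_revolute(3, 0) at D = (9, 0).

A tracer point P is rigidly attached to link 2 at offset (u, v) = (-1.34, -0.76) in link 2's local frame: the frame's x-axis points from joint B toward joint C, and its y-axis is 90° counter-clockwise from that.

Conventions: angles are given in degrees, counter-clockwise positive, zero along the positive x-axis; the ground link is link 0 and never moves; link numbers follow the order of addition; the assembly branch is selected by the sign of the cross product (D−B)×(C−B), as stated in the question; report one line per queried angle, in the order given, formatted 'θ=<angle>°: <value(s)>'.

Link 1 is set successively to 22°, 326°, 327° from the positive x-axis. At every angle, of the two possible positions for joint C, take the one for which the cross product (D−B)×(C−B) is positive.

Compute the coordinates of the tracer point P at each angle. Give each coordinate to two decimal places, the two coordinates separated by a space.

A=(0,0), D=(9.00,0)
θ=22°: B = A + 3.00·(cos22°, sin22°) = (2.7816, 1.1238)
θ=22°: |BD| = 6.3192
θ=22°: circle(B,4.00) ∩ circle(D,3.00): a=3.7135, h=1.4867
θ=22°:   candidates: C₊=(6.7002,1.9264) cross=9.395; C₋=(6.1714,-0.9996) cross=-9.395
θ=22°:   branch + wants cross > 0 → take C=(6.7002,1.9264) (cross=9.395)
θ=22°: ex = (C−B)/|BC| = (0.9797,0.2006); ey = (-0.2006,0.9797)
θ=22°: P = B + -1.34·ex + -0.76·ey = (1.6213,0.1104)
θ=326°: B = A + 3.00·(cos326°, sin326°) = (2.4871, -1.6776)
θ=326°: |BD| = 6.7255
θ=326°: circle(B,4.00) ∩ circle(D,3.00): a=3.8831, h=0.9598
θ=326°:   candidates: C₊=(6.0081,0.2205) cross=6.455; C₋=(6.4869,-1.6384) cross=-6.455
θ=326°:   branch + wants cross > 0 → take C=(6.0081,0.2205) (cross=6.455)
θ=326°: ex = (C−B)/|BC| = (0.8802,0.4745); ey = (-0.4745,0.8802)
θ=326°: P = B + -1.34·ex + -0.76·ey = (1.6682,-2.9824)
θ=327°: B = A + 3.00·(cos327°, sin327°) = (2.5160, -1.6339)
θ=327°: |BD| = 6.6867
θ=327°: circle(B,4.00) ∩ circle(D,3.00): a=3.8668, h=1.0238
θ=327°:   candidates: C₊=(6.0154,0.3037) cross=6.846; C₋=(6.5157,-1.6818) cross=-6.846
θ=327°:   branch + wants cross > 0 → take C=(6.0154,0.3037) (cross=6.846)
θ=327°: ex = (C−B)/|BC| = (0.8748,0.4844); ey = (-0.4844,0.8748)
θ=327°: P = B + -1.34·ex + -0.76·ey = (1.7119,-2.9479)

θ=22°: 1.62 0.11
θ=326°: 1.67 -2.98
θ=327°: 1.71 -2.95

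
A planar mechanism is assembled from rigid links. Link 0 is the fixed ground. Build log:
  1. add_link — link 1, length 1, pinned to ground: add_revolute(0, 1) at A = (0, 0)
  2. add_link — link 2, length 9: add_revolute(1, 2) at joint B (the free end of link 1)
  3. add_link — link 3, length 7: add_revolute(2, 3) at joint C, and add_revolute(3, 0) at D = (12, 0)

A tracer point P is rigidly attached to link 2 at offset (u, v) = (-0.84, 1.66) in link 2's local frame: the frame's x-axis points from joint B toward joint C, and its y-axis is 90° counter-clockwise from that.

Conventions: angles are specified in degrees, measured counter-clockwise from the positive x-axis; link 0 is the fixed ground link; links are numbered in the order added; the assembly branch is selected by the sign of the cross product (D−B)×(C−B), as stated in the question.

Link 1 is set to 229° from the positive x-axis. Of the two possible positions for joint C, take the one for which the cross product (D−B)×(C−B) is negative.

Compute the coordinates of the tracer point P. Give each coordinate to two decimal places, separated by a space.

A=(0,0), D=(12.00,0)
B = A + 1.00·(cos229°, sin229°) = (-0.6561, -0.7547)
|BD| = 12.6785
circle(B,9.00) ∩ circle(D,7.00): a=7.6012, h=4.8188
  candidates: C₊=(6.6449,4.5080) cross=61.096; C₋=(7.2186,-5.1125) cross=-61.096
  branch - wants cross < 0 → take C=(7.2186,-5.1125) (cross=-61.096)
ex = (C−B)/|BC| = (0.8750,-0.4842); ey = (0.4842,0.8750)
P = B + -0.84·ex + 1.66·ey = (-0.5873,1.1044)

-0.59 1.10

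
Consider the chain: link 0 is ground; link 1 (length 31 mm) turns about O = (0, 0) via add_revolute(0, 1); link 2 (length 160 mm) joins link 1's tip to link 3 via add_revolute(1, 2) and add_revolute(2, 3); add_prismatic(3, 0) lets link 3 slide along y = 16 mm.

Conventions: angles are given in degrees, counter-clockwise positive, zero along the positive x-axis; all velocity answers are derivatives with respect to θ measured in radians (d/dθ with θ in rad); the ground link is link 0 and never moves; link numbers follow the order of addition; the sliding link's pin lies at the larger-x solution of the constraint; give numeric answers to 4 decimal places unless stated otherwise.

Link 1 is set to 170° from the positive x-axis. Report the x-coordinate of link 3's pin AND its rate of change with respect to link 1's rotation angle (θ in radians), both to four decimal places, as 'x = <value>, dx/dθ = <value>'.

geometry: r = 31 mm, L = 160 mm, e = 16 mm
crank pin P = (r cos θ, r sin θ) = (-30.529040, 5.383094)
h = r sin θ − e = 5.383094 − 16 = -10.616906
x = r cos θ + √(L² − h²) = -30.529040 + 159.647365 = 129.118325
dx/dθ = −r sin θ − h·r cos θ/√(L² − h²) (θ in radians; h = -10.616906) = -7.413343

x = 129.1183, dx/dθ = -7.4133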